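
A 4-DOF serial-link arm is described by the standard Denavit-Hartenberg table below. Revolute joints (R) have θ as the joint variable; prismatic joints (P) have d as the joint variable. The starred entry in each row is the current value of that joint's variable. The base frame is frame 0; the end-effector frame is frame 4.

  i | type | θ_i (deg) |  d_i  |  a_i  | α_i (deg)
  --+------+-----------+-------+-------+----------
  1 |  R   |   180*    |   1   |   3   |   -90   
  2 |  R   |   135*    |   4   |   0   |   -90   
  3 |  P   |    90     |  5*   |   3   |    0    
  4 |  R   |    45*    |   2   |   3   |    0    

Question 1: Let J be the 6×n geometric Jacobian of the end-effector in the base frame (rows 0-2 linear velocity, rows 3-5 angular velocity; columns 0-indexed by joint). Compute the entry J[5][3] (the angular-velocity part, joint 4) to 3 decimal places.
axis z_3 = (0.7071,-0.0000,0.7071); lever o_n−o_3 = (-0.0858,2.1213,2.9142)
cross product → J_v[:, 3] = (-1.5000,-2.1213,1.5000)
J_ω[:, 3] = z_3
entry J[5][3] = 0.7071

0.707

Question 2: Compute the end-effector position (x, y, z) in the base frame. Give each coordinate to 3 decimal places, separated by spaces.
after link 1: o_1 = (-3.0000, 0.0000, 1.0000)
after link 2: o_2 = (-3.0000, -4.0000, 1.0000)
after link 3: o_3 = (0.5355, -1.0000, 4.5355)
after link 4: o_4 = (0.4497, 1.1213, 7.4497)

0.450 1.121 7.450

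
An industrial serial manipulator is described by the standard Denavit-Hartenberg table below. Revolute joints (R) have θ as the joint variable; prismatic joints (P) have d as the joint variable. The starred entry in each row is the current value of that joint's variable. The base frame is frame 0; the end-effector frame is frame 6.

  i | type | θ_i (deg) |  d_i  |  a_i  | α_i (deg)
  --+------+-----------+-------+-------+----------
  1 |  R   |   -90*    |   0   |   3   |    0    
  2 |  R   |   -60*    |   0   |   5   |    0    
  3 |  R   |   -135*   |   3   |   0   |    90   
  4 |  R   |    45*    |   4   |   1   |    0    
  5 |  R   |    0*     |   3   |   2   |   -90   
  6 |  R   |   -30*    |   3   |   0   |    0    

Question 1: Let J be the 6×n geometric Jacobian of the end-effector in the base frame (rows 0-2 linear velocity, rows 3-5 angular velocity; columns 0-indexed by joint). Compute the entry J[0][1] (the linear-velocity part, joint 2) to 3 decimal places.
4.312

axis z_1 = (0.0000,0.0000,1.0000); lever o_n−o_1 = (2.4314,-4.3117,7.2426)
cross product → J_v[:, 1] = (4.3117,2.4314,-0.0000)
J_ω[:, 1] = z_1
entry J[0][1] = 4.3117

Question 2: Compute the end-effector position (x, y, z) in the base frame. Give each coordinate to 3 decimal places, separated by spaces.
2.431 -7.312 7.243

after link 1: o_1 = (0.0000, -3.0000, 0.0000)
after link 2: o_2 = (-4.3301, -5.5000, 0.0000)
after link 3: o_3 = (-4.3301, -5.5000, 3.0000)
after link 4: o_4 = (-0.2834, -5.8523, 3.7071)
after link 5: o_5 = (2.9804, -5.2627, 5.1213)
after link 6: o_6 = (2.4314, -7.3117, 7.2426)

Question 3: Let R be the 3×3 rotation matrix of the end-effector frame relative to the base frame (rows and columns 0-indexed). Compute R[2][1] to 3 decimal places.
End-effector y-axis (col 1 of R) = (-0.7450,0.5657,0.3536)
R[2][1] = 0.3536

0.354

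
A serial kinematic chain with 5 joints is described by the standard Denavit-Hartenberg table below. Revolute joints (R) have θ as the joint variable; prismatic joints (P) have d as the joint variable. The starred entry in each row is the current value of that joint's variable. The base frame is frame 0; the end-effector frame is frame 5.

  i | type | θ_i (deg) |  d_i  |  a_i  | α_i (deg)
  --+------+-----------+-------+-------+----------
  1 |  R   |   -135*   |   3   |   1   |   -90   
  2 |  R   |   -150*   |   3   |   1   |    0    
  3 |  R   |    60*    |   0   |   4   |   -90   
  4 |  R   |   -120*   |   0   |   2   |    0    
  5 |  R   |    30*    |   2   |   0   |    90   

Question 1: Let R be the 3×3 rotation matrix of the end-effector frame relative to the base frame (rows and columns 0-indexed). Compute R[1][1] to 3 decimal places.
End-effector y-axis (col 1 of R) = (-0.7071,-0.7071,0.0000)
R[1][1] = -0.7071

-0.707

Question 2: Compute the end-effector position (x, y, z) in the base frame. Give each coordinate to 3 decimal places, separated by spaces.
after link 1: o_1 = (-0.7071, -0.7071, 3.0000)
after link 2: o_2 = (2.0266, -2.2161, 3.5000)
after link 3: o_3 = (2.0266, -2.2161, 7.5000)
after link 4: o_4 = (3.2513, -3.4408, 6.5000)
after link 5: o_5 = (1.8371, -4.8550, 6.5000)

1.837 -4.855 6.500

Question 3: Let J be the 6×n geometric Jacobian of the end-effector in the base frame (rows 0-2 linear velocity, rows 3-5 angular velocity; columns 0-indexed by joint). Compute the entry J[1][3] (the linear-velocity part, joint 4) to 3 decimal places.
-0.707

axis z_3 = (-0.7071,-0.7071,0.0000); lever o_n−o_3 = (-0.1895,-2.6390,-1.0000)
cross product → J_v[:, 3] = (0.7071,-0.7071,1.7321)
J_ω[:, 3] = z_3
entry J[1][3] = -0.7071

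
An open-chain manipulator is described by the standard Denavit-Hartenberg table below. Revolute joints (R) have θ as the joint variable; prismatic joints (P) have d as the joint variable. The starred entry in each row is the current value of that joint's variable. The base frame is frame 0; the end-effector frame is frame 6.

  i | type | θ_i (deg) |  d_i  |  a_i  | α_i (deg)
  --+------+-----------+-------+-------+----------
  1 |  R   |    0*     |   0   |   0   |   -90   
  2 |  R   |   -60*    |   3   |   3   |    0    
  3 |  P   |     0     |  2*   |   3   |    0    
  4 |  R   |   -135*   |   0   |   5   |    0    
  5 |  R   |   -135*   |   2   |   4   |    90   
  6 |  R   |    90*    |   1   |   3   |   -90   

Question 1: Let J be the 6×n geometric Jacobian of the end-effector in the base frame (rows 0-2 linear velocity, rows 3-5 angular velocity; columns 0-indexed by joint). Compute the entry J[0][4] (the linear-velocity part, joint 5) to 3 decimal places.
axis z_4 = (0.0000,1.0000,0.0000); lever o_n−o_4 = (3.9641,5.0000,-1.1340)
cross product → J_v[:, 4] = (-1.1340,0.0000,-3.9641)
J_ω[:, 4] = z_4
entry J[0][4] = -1.1340

-1.134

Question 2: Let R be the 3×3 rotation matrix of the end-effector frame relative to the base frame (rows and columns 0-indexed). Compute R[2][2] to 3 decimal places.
0.500

End-effector z-axis (col 2 of R) = (-0.8660,0.0000,0.5000)
R[2][2] = 0.5000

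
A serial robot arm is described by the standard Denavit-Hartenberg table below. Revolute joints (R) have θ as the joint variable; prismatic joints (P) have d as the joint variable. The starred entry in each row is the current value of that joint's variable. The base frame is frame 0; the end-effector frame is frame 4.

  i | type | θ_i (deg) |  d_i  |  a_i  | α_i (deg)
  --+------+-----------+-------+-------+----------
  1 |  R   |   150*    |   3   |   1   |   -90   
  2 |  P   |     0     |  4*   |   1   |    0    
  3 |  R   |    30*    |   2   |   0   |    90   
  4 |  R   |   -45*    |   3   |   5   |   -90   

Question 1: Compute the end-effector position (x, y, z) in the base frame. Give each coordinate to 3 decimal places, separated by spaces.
after link 1: o_1 = (-0.8660, 0.5000, 3.0000)
after link 2: o_2 = (-3.7321, -2.4641, 3.0000)
after link 3: o_3 = (-4.7321, -4.1962, 3.0000)
after link 4: o_4 = (-6.9150, 1.1466, 3.8303)

-6.915 1.147 3.830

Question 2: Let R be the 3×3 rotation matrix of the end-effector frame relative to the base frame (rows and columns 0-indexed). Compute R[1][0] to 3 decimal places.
End-effector x-axis (col 0 of R) = (-0.1768,0.9186,-0.3536)
R[1][0] = 0.9186

0.919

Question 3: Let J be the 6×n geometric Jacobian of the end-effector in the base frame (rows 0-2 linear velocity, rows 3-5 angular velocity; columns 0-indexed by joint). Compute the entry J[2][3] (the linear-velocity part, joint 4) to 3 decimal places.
axis z_3 = (-0.4330,0.2500,0.8660); lever o_n−o_3 = (-2.1829,5.3428,0.8303)
cross product → J_v[:, 3] = (-4.4194,-1.5309,-1.7678)
J_ω[:, 3] = z_3
entry J[2][3] = -1.7678

-1.768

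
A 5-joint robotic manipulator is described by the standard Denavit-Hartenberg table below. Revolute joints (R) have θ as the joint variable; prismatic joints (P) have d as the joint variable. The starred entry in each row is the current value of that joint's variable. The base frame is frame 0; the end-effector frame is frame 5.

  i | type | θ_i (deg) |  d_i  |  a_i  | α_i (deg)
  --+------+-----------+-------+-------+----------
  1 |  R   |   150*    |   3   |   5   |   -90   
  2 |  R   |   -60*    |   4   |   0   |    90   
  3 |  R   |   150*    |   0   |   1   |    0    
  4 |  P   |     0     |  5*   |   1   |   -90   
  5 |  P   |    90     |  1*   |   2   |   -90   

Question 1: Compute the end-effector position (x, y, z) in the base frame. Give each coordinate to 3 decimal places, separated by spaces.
after link 1: o_1 = (-4.3301, 2.5000, 3.0000)
after link 2: o_2 = (-6.3301, -0.9641, 3.0000)
after link 3: o_3 = (-6.2051, -1.6136, 2.2500)
after link 4: o_4 = (-2.3301, -4.4282, 4.0000)
after link 5: o_5 = (-3.1806, -2.9372, 2.5670)

-3.181 -2.937 2.567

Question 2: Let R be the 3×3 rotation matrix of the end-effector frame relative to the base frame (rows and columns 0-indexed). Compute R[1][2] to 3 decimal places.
End-effector z-axis (col 2 of R) = (-0.1250,0.6495,0.7500)
R[1][2] = 0.6495

0.650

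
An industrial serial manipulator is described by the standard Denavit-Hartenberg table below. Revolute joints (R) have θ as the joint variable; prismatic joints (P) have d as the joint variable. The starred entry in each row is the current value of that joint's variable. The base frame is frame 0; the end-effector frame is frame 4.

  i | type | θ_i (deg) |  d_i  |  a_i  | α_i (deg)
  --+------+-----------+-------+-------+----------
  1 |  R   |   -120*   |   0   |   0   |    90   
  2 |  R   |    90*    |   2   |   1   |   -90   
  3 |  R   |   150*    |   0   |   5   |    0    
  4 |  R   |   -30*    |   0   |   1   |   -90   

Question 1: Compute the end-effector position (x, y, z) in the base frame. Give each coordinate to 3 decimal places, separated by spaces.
after link 1: o_1 = (0.0000, 0.0000, 0.0000)
after link 2: o_2 = (-1.7321, 1.0000, 1.0000)
after link 3: o_3 = (0.4330, -0.2500, -3.3301)
after link 4: o_4 = (1.1830, -0.6830, -3.8301)

1.183 -0.683 -3.830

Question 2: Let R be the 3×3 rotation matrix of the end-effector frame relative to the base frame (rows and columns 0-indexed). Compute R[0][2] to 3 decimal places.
End-effector z-axis (col 2 of R) = (-0.4330,0.2500,-0.8660)
R[0][2] = -0.4330

-0.433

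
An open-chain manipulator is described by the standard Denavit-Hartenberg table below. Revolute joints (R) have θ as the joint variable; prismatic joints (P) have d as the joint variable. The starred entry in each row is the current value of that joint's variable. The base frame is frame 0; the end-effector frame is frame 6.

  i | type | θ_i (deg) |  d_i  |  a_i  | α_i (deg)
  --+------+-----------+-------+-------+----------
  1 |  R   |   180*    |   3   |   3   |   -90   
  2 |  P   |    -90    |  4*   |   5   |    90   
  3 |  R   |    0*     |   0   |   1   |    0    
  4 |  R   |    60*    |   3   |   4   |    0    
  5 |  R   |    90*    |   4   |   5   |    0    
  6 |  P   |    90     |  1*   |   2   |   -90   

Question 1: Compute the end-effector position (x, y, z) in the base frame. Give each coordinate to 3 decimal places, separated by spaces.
5.000 -8.232 5.670

after link 1: o_1 = (-3.0000, 0.0000, 3.0000)
after link 2: o_2 = (-3.0000, -4.0000, 8.0000)
after link 3: o_3 = (-3.0000, -4.0000, 9.0000)
after link 4: o_4 = (-0.0000, -7.4641, 11.0000)
after link 5: o_5 = (4.0000, -9.9641, 6.6699)
after link 6: o_6 = (5.0000, -8.2321, 5.6699)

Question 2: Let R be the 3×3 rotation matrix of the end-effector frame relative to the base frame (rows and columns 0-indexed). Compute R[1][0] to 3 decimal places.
0.866

End-effector x-axis (col 0 of R) = (0.0000,0.8660,-0.5000)
R[1][0] = 0.8660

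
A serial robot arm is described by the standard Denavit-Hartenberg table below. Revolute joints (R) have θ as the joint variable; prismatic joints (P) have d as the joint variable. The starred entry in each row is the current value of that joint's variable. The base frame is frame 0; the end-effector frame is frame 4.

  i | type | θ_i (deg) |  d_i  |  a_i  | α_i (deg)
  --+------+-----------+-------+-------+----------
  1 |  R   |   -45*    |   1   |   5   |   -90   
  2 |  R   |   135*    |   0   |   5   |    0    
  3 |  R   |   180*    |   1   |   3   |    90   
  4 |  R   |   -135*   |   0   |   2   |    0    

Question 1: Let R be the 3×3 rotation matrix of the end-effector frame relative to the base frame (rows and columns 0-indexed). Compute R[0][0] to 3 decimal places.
End-effector x-axis (col 0 of R) = (-0.8536,-0.1464,-0.5000)
R[0][0] = -0.8536

-0.854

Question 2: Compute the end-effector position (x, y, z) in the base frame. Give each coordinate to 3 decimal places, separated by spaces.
1.536 -2.121 -1.414

after link 1: o_1 = (3.5355, -3.5355, 1.0000)
after link 2: o_2 = (1.0355, -1.0355, -2.5355)
after link 3: o_3 = (3.2426, -1.8284, -0.4142)
after link 4: o_4 = (1.5355, -2.1213, -1.4142)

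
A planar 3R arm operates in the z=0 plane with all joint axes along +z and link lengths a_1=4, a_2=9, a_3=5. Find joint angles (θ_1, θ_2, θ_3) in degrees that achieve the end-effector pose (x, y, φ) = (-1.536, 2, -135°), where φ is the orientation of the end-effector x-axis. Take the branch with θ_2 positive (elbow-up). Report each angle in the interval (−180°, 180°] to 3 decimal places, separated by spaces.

wrist centre = target − a_3·(cos φ, sin φ) = (1.9995, 5.5355)
cos θ_2 = (34.6403−4²−9²)/(2·4·9) = -0.8661; θ_2 = 150.0094° (elbow-up)
β = atan2(5.5355,1.9995) = 70.1394°; ψ = atan2(4.4987,-3.7950) = 130.1498°
θ_1 = β − ψ = -60.0104°
θ_3 = φ − θ_1 − θ_2 = 135.0011° (wrapped to (-180°,180°])

-60.010 150.009 135.001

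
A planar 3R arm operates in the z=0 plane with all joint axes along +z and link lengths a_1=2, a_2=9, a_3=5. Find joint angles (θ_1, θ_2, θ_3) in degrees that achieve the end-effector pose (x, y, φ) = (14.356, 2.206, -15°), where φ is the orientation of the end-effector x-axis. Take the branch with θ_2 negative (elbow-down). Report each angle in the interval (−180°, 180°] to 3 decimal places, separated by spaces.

70.344 -59.996 -25.348

wrist centre = target − a_3·(cos φ, sin φ) = (9.5264, 3.5001)
cos θ_2 = (103.0024−2²−9²)/(2·2·9) = 0.5001; θ_2 = -59.9956° (elbow-down)
β = atan2(3.5001,9.5264) = 20.1739°; ψ = atan2(-7.7939,6.5006) = -50.1697°
θ_1 = β − ψ = 70.3436°
θ_3 = φ − θ_1 − θ_2 = -25.3480° (wrapped to (-180°,180°])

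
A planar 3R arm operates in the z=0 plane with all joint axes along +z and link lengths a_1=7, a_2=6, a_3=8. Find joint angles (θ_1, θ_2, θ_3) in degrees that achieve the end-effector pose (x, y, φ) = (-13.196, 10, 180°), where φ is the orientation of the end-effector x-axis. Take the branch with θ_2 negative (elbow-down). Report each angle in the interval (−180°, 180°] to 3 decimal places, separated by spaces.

wrist centre = target − a_3·(cos φ, sin φ) = (-5.1960, 10.0000)
cos θ_2 = (126.9984−7²−6²)/(2·7·6) = 0.5000; θ_2 = -60.0012° (elbow-down)
β = atan2(10.0000,-5.1960) = 117.4564°; ψ = atan2(-5.1962,9.9999) = -27.4576°
θ_1 = β − ψ = 144.9140°
θ_3 = φ − θ_1 − θ_2 = 95.0872° (wrapped to (-180°,180°])

144.914 -60.001 95.087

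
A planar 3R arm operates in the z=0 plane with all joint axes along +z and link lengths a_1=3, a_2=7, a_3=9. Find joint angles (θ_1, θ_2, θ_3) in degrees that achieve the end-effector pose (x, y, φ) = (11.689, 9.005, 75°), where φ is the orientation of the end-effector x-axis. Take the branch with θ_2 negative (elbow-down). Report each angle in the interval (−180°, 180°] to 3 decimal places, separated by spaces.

wrist centre = target − a_3·(cos φ, sin φ) = (9.3596, 0.3117)
cos θ_2 = (87.6998−3²−7²)/(2·3·7) = 0.7071; θ_2 = -44.9975° (elbow-down)
β = atan2(0.3117,9.3596) = 1.9072°; ψ = atan2(-4.9495,7.9500) = -31.9058°
θ_1 = β − ψ = 33.8130°
θ_3 = φ − θ_1 − θ_2 = 86.1845° (wrapped to (-180°,180°])

33.813 -44.997 86.185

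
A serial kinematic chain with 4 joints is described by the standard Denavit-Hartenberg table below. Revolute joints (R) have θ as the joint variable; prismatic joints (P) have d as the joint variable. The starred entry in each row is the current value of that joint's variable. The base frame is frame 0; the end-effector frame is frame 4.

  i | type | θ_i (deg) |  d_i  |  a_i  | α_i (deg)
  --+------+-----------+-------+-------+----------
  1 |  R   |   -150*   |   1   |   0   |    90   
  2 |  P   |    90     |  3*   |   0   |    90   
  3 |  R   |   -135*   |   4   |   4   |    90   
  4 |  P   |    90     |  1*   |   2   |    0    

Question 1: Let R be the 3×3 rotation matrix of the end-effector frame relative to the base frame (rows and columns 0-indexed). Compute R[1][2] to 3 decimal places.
End-effector z-axis (col 2 of R) = (-0.3536,0.6124,-0.7071)
R[1][2] = 0.6124

0.612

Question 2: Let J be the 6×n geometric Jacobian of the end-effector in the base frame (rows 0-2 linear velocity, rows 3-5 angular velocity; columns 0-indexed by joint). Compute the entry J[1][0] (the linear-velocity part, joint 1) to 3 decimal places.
-5.635

axis z_0 = ẑ; lever o_n−o_0 = (-5.6355,-2.2390,-2.5355)
cross product → J_v[:, 0] = (2.2390,-5.6355,0.0000)
J_ω[:, 0] = z_0
entry J[1][0] = -5.6355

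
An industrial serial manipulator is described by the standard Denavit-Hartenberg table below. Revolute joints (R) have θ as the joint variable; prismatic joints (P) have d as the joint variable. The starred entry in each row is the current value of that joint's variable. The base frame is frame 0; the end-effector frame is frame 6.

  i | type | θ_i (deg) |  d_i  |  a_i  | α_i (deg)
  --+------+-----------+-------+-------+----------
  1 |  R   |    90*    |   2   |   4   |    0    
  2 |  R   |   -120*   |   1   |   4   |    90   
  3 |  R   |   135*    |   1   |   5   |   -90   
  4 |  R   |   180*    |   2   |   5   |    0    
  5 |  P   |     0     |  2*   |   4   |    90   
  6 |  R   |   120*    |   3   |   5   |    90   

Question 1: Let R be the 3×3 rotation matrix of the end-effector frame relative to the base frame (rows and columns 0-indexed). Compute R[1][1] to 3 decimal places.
0.866

End-effector y-axis (col 1 of R) = (0.5000,0.8660,-0.0000)
R[1][1] = 0.8660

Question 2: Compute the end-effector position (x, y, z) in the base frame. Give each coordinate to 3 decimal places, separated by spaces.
after link 1: o_1 = (0.0000, 4.0000, 2.0000)
after link 2: o_2 = (3.4641, 2.0000, 3.0000)
after link 3: o_3 = (-0.0978, 2.9017, 6.5355)
after link 4: o_4 = (1.7394, 1.8411, 1.5858)
after link 5: o_5 = (2.9641, 1.1340, -2.6569)
after link 6: o_6 = (0.2815, 6.1469, -3.9509)

0.282 6.147 -3.951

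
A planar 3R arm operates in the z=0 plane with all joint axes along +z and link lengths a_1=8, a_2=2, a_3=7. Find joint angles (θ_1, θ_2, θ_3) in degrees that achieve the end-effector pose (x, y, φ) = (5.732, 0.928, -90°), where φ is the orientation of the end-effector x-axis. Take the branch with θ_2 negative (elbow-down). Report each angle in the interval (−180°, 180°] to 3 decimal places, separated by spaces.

60.002 -30.014 -119.988

wrist centre = target − a_3·(cos φ, sin φ) = (5.7320, 7.9280)
cos θ_2 = (95.7090−8²−2²)/(2·8·2) = 0.8659; θ_2 = -30.0136° (elbow-down)
β = atan2(7.9280,5.7320) = 54.1328°; ψ = atan2(-1.0004,9.7318) = -5.8693°
θ_1 = β − ψ = 60.0021°
θ_3 = φ − θ_1 − θ_2 = -119.9885° (wrapped to (-180°,180°])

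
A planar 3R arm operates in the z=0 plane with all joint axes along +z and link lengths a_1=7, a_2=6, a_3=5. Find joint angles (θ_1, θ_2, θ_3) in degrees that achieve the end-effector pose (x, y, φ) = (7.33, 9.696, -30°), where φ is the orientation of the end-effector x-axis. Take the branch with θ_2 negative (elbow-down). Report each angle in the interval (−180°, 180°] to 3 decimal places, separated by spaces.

wrist centre = target − a_3·(cos φ, sin φ) = (2.9999, 12.1960)
cos θ_2 = (157.7417−7²−6²)/(2·7·6) = 0.8660; θ_2 = -30.0061° (elbow-down)
β = atan2(12.1960,2.9999) = 76.1812°; ψ = atan2(-3.0006,12.1958) = -13.8220°
θ_1 = β − ψ = 90.0032°
θ_3 = φ − θ_1 − θ_2 = -89.9971° (wrapped to (-180°,180°])

90.003 -30.006 -89.997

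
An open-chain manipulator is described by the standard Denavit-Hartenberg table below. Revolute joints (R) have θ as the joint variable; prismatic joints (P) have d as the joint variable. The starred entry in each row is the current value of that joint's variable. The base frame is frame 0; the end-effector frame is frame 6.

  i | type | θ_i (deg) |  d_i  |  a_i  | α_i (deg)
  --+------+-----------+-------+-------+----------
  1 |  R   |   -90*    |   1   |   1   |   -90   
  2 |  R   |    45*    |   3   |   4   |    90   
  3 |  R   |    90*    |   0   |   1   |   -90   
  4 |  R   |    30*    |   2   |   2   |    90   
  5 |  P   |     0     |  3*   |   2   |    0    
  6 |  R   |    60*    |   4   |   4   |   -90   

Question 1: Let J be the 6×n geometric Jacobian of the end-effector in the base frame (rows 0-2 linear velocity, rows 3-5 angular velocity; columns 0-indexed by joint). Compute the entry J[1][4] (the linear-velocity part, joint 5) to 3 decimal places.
prismatic axis z_4 = (0.5000,-0.6124,0.6124)
J_v[:, 4] = z_4; J_ω[:, 4] = (0,0,0)
entry J[1][4] = -0.6124

-0.612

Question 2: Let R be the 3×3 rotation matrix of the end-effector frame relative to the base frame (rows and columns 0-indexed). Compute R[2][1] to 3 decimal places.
End-effector y-axis (col 1 of R) = (-0.5000,0.6124,-0.6124)
R[2][1] = -0.6124

-0.612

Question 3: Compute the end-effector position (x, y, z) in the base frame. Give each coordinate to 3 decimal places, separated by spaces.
after link 1: o_1 = (0.0000, -1.0000, 1.0000)
after link 2: o_2 = (3.0000, -3.8284, -1.8284)
after link 3: o_3 = (4.0000, -3.8284, -1.8284)
after link 4: o_4 = (5.7321, -1.7071, -1.1213)
after link 5: o_5 = (8.9641, -2.8371, 0.0087)
after link 6: o_6 = (12.6962, -2.1300, 4.2006)

12.696 -2.130 4.201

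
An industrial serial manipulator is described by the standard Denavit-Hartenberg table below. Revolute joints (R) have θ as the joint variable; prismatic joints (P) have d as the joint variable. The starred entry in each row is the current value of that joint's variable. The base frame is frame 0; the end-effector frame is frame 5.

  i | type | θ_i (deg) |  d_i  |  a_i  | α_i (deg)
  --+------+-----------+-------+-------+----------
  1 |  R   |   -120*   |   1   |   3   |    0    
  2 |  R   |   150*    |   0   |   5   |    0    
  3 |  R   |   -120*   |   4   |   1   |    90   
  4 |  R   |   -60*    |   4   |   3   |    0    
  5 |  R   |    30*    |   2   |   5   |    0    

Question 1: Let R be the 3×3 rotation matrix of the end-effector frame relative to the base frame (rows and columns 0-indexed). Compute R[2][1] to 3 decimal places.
End-effector y-axis (col 1 of R) = (0.0000,-0.5000,0.8660)
R[2][1] = 0.8660

0.866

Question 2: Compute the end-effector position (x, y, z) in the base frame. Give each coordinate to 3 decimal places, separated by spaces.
-3.170 -6.928 -0.098

after link 1: o_1 = (-1.5000, -2.5981, 1.0000)
after link 2: o_2 = (2.8301, -0.0981, 1.0000)
after link 3: o_3 = (2.8301, -1.0981, 5.0000)
after link 4: o_4 = (-1.1699, -2.5981, 2.4019)
after link 5: o_5 = (-3.1699, -6.9282, -0.0981)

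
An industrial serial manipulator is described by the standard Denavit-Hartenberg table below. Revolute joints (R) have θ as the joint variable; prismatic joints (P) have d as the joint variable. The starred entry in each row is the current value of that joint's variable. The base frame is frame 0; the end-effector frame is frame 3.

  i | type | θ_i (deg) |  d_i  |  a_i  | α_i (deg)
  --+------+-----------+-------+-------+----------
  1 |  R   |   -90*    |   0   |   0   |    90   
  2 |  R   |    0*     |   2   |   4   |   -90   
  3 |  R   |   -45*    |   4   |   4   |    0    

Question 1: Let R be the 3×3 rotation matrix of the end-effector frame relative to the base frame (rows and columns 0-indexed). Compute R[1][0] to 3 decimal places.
-0.707

End-effector x-axis (col 0 of R) = (-0.7071,-0.7071,0.0000)
R[1][0] = -0.7071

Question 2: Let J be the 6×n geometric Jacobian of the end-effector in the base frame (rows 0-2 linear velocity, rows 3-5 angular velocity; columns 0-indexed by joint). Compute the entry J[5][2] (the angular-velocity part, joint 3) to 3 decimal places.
1.000

axis z_2 = (0.0000,0.0000,1.0000); lever o_n−o_2 = (-2.8284,-2.8284,4.0000)
cross product → J_v[:, 2] = (2.8284,-2.8284,0.0000)
J_ω[:, 2] = z_2
entry J[5][2] = 1.0000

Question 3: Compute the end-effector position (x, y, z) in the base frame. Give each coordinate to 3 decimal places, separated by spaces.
after link 1: o_1 = (0.0000, 0.0000, 0.0000)
after link 2: o_2 = (-2.0000, -4.0000, 0.0000)
after link 3: o_3 = (-4.8284, -6.8284, 4.0000)

-4.828 -6.828 4.000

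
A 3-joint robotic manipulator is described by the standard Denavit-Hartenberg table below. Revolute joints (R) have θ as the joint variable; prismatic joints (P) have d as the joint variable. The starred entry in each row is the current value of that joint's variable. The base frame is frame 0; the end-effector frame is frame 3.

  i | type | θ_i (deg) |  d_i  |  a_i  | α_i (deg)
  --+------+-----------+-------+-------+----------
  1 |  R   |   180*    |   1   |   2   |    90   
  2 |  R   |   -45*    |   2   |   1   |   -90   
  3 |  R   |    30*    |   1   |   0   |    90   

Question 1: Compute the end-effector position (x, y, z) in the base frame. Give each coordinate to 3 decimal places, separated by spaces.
after link 1: o_1 = (-2.0000, 0.0000, 1.0000)
after link 2: o_2 = (-2.7071, 2.0000, 0.2929)
after link 3: o_3 = (-3.4142, 2.0000, 1.0000)

-3.414 2.000 1.000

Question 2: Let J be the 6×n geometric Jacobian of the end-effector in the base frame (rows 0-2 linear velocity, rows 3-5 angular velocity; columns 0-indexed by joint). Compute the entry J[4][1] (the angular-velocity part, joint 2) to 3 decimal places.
axis z_1 = (0.0000,1.0000,0.0000); lever o_n−o_1 = (-1.4142,2.0000,0.0000)
cross product → J_v[:, 1] = (0.0000,-0.0000,1.4142)
J_ω[:, 1] = z_1
entry J[4][1] = 1.0000

1.000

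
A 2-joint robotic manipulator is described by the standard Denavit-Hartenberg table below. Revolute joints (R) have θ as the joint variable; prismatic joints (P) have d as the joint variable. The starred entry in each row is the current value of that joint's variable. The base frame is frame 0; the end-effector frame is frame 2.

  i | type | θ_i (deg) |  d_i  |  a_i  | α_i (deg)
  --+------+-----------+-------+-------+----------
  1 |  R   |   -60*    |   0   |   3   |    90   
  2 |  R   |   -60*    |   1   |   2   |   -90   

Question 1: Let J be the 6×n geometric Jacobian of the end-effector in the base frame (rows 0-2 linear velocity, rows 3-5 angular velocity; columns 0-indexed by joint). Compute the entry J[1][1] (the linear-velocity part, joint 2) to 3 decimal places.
axis z_1 = (-0.8660,-0.5000,0.0000); lever o_n−o_1 = (-0.3660,-1.3660,-1.7321)
cross product → J_v[:, 1] = (0.8660,-1.5000,1.0000)
J_ω[:, 1] = z_1
entry J[1][1] = -1.5000

-1.500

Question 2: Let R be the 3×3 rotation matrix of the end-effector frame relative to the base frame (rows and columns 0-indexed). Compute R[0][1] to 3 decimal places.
End-effector y-axis (col 1 of R) = (0.8660,0.5000,-0.0000)
R[0][1] = 0.8660

0.866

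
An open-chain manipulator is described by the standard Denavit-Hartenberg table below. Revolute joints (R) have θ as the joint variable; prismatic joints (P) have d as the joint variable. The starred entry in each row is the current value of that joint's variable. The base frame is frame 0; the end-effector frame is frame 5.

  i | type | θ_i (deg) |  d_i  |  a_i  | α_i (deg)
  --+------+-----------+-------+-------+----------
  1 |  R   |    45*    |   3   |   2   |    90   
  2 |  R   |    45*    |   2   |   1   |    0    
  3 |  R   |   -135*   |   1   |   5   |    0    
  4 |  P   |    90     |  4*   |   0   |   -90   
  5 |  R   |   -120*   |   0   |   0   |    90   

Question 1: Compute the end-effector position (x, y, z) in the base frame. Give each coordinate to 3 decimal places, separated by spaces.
6.864 -3.036 -1.293

after link 1: o_1 = (1.4142, 1.4142, 3.0000)
after link 2: o_2 = (3.3284, 0.5000, 3.7071)
after link 3: o_3 = (4.0355, -0.2071, -1.2929)
after link 4: o_4 = (6.8640, -3.0355, -1.2929)
after link 5: o_5 = (6.8640, -3.0355, -1.2929)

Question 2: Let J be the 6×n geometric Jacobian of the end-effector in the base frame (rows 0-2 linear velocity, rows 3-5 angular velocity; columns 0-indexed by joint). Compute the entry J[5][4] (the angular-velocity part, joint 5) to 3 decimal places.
1.000

axis z_4 = (0.0000,0.0000,1.0000); lever o_n−o_4 = (0.0000,0.0000,0.0000)
cross product → J_v[:, 4] = (0.0000,0.0000,0.0000)
J_ω[:, 4] = z_4
entry J[5][4] = 1.0000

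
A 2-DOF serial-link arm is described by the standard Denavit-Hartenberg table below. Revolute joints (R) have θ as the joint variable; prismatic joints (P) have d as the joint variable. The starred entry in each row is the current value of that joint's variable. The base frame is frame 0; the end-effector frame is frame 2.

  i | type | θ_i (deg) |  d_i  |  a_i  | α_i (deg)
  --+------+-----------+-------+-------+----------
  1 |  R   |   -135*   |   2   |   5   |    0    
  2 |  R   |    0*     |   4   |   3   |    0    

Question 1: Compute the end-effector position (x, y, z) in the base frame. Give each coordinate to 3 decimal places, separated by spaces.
after link 1: o_1 = (-3.5355, -3.5355, 2.0000)
after link 2: o_2 = (-5.6569, -5.6569, 6.0000)

-5.657 -5.657 6.000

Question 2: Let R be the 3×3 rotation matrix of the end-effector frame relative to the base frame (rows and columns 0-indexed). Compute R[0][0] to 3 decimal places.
End-effector x-axis (col 0 of R) = (-0.7071,-0.7071,0.0000)
R[0][0] = -0.7071

-0.707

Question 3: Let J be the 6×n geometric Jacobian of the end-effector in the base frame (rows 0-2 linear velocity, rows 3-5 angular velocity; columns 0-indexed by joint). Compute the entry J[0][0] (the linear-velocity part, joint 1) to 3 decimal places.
5.657

axis z_0 = ẑ; lever o_n−o_0 = (-5.6569,-5.6569,6.0000)
cross product → J_v[:, 0] = (5.6569,-5.6569,0.0000)
J_ω[:, 0] = z_0
entry J[0][0] = 5.6569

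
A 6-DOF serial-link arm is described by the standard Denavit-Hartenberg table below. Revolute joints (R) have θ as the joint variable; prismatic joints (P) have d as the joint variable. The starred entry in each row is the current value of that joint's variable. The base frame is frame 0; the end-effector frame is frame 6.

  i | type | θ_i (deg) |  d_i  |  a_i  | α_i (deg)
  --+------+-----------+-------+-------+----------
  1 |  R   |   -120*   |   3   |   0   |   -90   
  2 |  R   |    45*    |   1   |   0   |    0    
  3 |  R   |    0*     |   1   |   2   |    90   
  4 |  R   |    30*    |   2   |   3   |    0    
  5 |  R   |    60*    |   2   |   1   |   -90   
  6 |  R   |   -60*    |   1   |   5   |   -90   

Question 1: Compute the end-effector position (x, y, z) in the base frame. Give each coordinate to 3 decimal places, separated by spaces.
1.845 -10.805 6.346

after link 1: o_1 = (0.0000, 0.0000, 3.0000)
after link 2: o_2 = (0.8660, -0.5000, 3.0000)
after link 3: o_3 = (1.0249, -2.2247, 1.5858)
after link 4: o_4 = (0.6983, -5.7905, 1.1629)
after link 5: o_5 = (0.8572, -7.5152, 2.5771)
after link 6: o_6 = (1.8449, -10.8045, 6.3461)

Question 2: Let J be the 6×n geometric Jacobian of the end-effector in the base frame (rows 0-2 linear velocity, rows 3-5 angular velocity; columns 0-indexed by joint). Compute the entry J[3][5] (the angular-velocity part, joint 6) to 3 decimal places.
axis z_5 = (0.3536,0.6124,0.7071); lever o_n−o_5 = (0.9877,-3.2893,3.7690)
cross product → J_v[:, 5] = (4.6339,-0.6341,-1.7678)
J_ω[:, 5] = z_5
entry J[3][5] = 0.3536

0.354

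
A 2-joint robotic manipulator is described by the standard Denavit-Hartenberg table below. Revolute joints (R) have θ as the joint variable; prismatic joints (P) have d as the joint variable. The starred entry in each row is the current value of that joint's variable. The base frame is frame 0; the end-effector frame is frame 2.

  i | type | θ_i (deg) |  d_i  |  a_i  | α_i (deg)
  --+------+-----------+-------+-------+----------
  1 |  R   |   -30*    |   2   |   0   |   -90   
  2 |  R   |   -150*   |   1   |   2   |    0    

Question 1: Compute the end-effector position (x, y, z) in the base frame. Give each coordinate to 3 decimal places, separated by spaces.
-1.000 1.732 3.000

after link 1: o_1 = (0.0000, 0.0000, 2.0000)
after link 2: o_2 = (-1.0000, 1.7321, 3.0000)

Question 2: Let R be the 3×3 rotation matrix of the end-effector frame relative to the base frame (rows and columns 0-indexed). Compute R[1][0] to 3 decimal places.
0.433

End-effector x-axis (col 0 of R) = (-0.7500,0.4330,0.5000)
R[1][0] = 0.4330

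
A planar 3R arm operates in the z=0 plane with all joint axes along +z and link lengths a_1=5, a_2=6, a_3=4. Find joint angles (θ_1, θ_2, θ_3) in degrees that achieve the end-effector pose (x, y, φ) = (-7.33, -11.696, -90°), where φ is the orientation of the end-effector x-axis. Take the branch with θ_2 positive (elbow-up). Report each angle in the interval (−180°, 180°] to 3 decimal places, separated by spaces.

-150.004 30.008 29.996

wrist centre = target − a_3·(cos φ, sin φ) = (-7.3300, -7.6960)
cos θ_2 = (112.9573−5²−6²)/(2·5·6) = 0.8660; θ_2 = 30.0080° (elbow-up)
β = atan2(-7.6960,-7.3300) = -133.6047°; ψ = atan2(3.0007,10.1957) = 16.3998°
θ_1 = β − ψ = -150.0045°
θ_3 = φ − θ_1 − θ_2 = 29.9964° (wrapped to (-180°,180°])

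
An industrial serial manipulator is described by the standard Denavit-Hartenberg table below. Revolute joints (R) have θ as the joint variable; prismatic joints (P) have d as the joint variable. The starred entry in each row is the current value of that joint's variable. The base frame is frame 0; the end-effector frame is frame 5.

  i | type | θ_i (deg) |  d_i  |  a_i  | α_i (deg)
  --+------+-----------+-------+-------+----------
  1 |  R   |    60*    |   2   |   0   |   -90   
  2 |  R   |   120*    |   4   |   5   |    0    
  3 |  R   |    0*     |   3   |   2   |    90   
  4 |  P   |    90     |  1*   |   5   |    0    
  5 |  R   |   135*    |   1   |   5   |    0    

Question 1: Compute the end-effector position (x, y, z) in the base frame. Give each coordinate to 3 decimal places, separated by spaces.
-7.331 4.232 -2.000

after link 1: o_1 = (0.0000, 0.0000, 2.0000)
after link 2: o_2 = (-4.7141, -0.1651, -2.3301)
after link 3: o_3 = (-7.8122, 0.4689, -4.0622)
after link 4: o_4 = (-11.7093, 3.7189, -4.5622)
after link 5: o_5 = (-7.3305, 4.2321, -2.0003)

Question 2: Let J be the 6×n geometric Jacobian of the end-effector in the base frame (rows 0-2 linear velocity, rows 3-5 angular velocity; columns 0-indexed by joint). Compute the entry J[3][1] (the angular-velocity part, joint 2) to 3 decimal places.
axis z_1 = (-0.8660,0.5000,0.0000); lever o_n−o_1 = (-7.3305,4.2321,-4.0003)
cross product → J_v[:, 1] = (-2.0002,-3.4644,0.0002)
J_ω[:, 1] = z_1
entry J[3][1] = -0.8660

-0.866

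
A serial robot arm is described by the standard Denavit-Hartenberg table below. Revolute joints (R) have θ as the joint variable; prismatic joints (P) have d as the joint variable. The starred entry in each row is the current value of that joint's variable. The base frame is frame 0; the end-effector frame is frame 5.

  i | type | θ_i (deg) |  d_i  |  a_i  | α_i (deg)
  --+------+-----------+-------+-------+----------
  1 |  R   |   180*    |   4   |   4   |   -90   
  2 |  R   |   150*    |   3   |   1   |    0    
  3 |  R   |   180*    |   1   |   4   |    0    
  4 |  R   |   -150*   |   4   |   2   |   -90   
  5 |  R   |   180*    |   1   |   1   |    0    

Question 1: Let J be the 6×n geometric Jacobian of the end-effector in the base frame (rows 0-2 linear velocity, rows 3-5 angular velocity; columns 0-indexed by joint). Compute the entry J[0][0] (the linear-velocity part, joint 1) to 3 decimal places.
8.000

axis z_0 = ẑ; lever o_n−o_0 = (-5.5981,-8.0000,6.5000)
cross product → J_v[:, 0] = (8.0000,-5.5981,0.0000)
J_ω[:, 0] = z_0
entry J[0][0] = 8.0000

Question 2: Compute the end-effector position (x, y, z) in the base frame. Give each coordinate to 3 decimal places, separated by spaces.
-5.598 -8.000 6.500

after link 1: o_1 = (-4.0000, 0.0000, 4.0000)
after link 2: o_2 = (-3.1340, -3.0000, 3.5000)
after link 3: o_3 = (-6.5981, -4.0000, 5.5000)
after link 4: o_4 = (-4.5981, -8.0000, 5.5000)
after link 5: o_5 = (-5.5981, -8.0000, 6.5000)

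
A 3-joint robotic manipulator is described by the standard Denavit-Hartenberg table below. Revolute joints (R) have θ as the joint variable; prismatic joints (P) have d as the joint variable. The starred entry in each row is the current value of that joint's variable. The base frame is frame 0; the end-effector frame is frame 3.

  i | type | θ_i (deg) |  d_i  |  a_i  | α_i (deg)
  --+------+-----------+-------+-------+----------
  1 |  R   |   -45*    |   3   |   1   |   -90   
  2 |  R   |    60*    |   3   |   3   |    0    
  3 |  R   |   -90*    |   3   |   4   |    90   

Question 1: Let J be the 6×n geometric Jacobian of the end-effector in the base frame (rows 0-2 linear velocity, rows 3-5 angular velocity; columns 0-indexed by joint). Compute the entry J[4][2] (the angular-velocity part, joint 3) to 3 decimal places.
axis z_2 = (0.7071,0.7071,0.0000); lever o_n−o_2 = (4.5708,-0.3282,2.0000)
cross product → J_v[:, 2] = (1.4142,-1.4142,-3.4641)
J_ω[:, 2] = z_2
entry J[4][2] = 0.7071

0.707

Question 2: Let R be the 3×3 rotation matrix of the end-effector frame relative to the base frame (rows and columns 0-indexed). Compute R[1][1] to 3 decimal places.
End-effector y-axis (col 1 of R) = (0.7071,0.7071,0.0000)
R[1][1] = 0.7071

0.707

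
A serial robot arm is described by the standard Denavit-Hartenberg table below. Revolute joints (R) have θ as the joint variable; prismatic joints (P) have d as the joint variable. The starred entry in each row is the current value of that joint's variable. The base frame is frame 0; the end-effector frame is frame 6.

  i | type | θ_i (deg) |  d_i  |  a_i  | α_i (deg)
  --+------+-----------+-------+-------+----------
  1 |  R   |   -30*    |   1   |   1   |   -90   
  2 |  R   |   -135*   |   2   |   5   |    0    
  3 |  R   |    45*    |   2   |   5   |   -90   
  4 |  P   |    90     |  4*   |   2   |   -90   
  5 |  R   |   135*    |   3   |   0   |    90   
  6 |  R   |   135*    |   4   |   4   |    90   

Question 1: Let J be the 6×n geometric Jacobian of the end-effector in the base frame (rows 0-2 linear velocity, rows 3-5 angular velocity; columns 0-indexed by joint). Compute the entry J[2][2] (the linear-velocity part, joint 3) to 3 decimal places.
axis z_2 = (0.5000,0.8660,0.0000); lever o_n−o_2 = (0.3324,-5.7673,-0.8284)
cross product → J_v[:, 2] = (-0.7174,0.4142,-3.1716)
J_ω[:, 2] = z_2
entry J[2][2] = -3.1716

-3.172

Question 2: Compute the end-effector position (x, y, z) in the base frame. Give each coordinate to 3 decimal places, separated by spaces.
after link 1: o_1 = (0.8660, -0.5000, 1.0000)
after link 2: o_2 = (-1.1958, 2.9998, 4.5355)
after link 3: o_3 = (-0.1958, 4.7319, 9.5355)
after link 4: o_4 = (2.2683, 0.9998, 9.5355)
after link 5: o_5 = (2.2683, 0.9998, 6.5355)
after link 6: o_6 = (-0.8634, -2.7675, 3.7071)

-0.863 -2.768 3.707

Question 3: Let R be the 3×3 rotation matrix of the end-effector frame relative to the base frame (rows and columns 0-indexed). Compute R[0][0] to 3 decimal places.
End-effector x-axis (col 0 of R) = (0.1830,-0.6830,-0.7071)
R[0][0] = 0.1830

0.183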